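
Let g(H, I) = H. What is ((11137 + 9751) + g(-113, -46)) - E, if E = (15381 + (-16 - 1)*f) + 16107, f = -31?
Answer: -11240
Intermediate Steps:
E = 32015 (E = (15381 + (-16 - 1)*(-31)) + 16107 = (15381 - 17*(-31)) + 16107 = (15381 + 527) + 16107 = 15908 + 16107 = 32015)
((11137 + 9751) + g(-113, -46)) - E = ((11137 + 9751) - 113) - 1*32015 = (20888 - 113) - 32015 = 20775 - 32015 = -11240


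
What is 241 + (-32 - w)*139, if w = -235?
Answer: 28458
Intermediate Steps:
241 + (-32 - w)*139 = 241 + (-32 - 1*(-235))*139 = 241 + (-32 + 235)*139 = 241 + 203*139 = 241 + 28217 = 28458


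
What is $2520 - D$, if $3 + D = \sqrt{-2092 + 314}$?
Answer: $2523 - i \sqrt{1778} \approx 2523.0 - 42.166 i$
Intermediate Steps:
$D = -3 + i \sqrt{1778}$ ($D = -3 + \sqrt{-2092 + 314} = -3 + \sqrt{-1778} = -3 + i \sqrt{1778} \approx -3.0 + 42.166 i$)
$2520 - D = 2520 - \left(-3 + i \sqrt{1778}\right) = 2520 + \left(3 - i \sqrt{1778}\right) = 2523 - i \sqrt{1778}$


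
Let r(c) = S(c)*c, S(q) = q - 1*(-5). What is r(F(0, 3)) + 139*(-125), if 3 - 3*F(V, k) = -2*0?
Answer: -17369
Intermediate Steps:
S(q) = 5 + q (S(q) = q + 5 = 5 + q)
F(V, k) = 1 (F(V, k) = 1 - (-2)*0/3 = 1 - ⅓*0 = 1 + 0 = 1)
r(c) = c*(5 + c) (r(c) = (5 + c)*c = c*(5 + c))
r(F(0, 3)) + 139*(-125) = 1*(5 + 1) + 139*(-125) = 1*6 - 17375 = 6 - 17375 = -17369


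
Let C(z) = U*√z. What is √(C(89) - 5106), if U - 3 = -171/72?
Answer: √(-81696 + 10*√89)/4 ≈ 71.415*I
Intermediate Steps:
U = 5/8 (U = 3 - 171/72 = 3 - 171*1/72 = 3 - 19/8 = 5/8 ≈ 0.62500)
C(z) = 5*√z/8
√(C(89) - 5106) = √(5*√89/8 - 5106) = √(-5106 + 5*√89/8)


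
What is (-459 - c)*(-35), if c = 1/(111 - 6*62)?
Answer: 4192930/261 ≈ 16065.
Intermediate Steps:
c = -1/261 (c = 1/(111 - 372) = 1/(-261) = -1/261 ≈ -0.0038314)
(-459 - c)*(-35) = (-459 - 1*(-1/261))*(-35) = (-459 + 1/261)*(-35) = -119798/261*(-35) = 4192930/261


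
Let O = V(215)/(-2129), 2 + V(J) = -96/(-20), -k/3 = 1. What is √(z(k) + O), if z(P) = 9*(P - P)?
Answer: I*√149030/10645 ≈ 0.036265*I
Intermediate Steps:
k = -3 (k = -3*1 = -3)
V(J) = 14/5 (V(J) = -2 - 96/(-20) = -2 - 96*(-1/20) = -2 + 24/5 = 14/5)
z(P) = 0 (z(P) = 9*0 = 0)
O = -14/10645 (O = (14/5)/(-2129) = (14/5)*(-1/2129) = -14/10645 ≈ -0.0013152)
√(z(k) + O) = √(0 - 14/10645) = √(-14/10645) = I*√149030/10645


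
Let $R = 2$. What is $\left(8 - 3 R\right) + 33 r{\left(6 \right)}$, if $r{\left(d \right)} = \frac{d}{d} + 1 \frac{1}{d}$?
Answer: $\frac{81}{2} \approx 40.5$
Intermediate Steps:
$r{\left(d \right)} = 1 + \frac{1}{d}$
$\left(8 - 3 R\right) + 33 r{\left(6 \right)} = \left(8 - 6\right) + 33 \frac{1 + 6}{6} = \left(8 - 6\right) + 33 \cdot \frac{1}{6} \cdot 7 = 2 + 33 \cdot \frac{7}{6} = 2 + \frac{77}{2} = \frac{81}{2}$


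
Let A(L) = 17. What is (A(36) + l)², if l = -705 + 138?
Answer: 302500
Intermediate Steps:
l = -567
(A(36) + l)² = (17 - 567)² = (-550)² = 302500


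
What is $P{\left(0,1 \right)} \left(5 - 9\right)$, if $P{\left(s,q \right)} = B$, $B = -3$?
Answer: $12$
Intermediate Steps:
$P{\left(s,q \right)} = -3$
$P{\left(0,1 \right)} \left(5 - 9\right) = - 3 \left(5 - 9\right) = \left(-3\right) \left(-4\right) = 12$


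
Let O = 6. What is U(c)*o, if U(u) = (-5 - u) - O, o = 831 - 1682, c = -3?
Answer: 6808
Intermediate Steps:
o = -851
U(u) = -11 - u (U(u) = (-5 - u) - 1*6 = (-5 - u) - 6 = -11 - u)
U(c)*o = (-11 - 1*(-3))*(-851) = (-11 + 3)*(-851) = -8*(-851) = 6808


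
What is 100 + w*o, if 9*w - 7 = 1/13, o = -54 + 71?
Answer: 13264/117 ≈ 113.37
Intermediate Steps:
o = 17
w = 92/117 (w = 7/9 + (⅑)/13 = 7/9 + (⅑)*(1/13) = 7/9 + 1/117 = 92/117 ≈ 0.78632)
100 + w*o = 100 + (92/117)*17 = 100 + 1564/117 = 13264/117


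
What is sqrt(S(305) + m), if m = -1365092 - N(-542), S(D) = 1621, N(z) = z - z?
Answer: I*sqrt(1363471) ≈ 1167.7*I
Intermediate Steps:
N(z) = 0
m = -1365092 (m = -1365092 - 1*0 = -1365092 + 0 = -1365092)
sqrt(S(305) + m) = sqrt(1621 - 1365092) = sqrt(-1363471) = I*sqrt(1363471)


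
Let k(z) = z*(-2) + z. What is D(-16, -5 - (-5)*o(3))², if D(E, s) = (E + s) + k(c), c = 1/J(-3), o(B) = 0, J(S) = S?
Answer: 3844/9 ≈ 427.11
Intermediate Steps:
c = -⅓ (c = 1/(-3) = 1*(-⅓) = -⅓ ≈ -0.33333)
k(z) = -z (k(z) = -2*z + z = -z)
D(E, s) = ⅓ + E + s (D(E, s) = (E + s) - 1*(-⅓) = (E + s) + ⅓ = ⅓ + E + s)
D(-16, -5 - (-5)*o(3))² = (⅓ - 16 + (-5 - (-5)*0))² = (⅓ - 16 + (-5 - 5*0))² = (⅓ - 16 + (-5 + 0))² = (⅓ - 16 - 5)² = (-62/3)² = 3844/9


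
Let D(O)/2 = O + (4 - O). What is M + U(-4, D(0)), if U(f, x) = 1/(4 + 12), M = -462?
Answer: -7391/16 ≈ -461.94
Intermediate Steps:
D(O) = 8 (D(O) = 2*(O + (4 - O)) = 2*4 = 8)
U(f, x) = 1/16
M + U(-4, D(0)) = -462 + 1/16 = -7391/16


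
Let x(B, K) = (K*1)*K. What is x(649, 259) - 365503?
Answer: -298422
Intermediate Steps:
x(B, K) = K² (x(B, K) = K*K = K²)
x(649, 259) - 365503 = 259² - 365503 = 67081 - 365503 = -298422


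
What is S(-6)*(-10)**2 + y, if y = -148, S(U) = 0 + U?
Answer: -748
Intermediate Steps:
S(U) = U
S(-6)*(-10)**2 + y = -6*(-10)**2 - 148 = -6*100 - 148 = -600 - 148 = -748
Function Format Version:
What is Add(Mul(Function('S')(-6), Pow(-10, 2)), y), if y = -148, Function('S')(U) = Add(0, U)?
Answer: -748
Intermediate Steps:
Function('S')(U) = U
Add(Mul(Function('S')(-6), Pow(-10, 2)), y) = Add(Mul(-6, Pow(-10, 2)), -148) = Add(Mul(-6, 100), -148) = Add(-600, -148) = -748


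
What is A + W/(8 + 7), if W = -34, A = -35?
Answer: -559/15 ≈ -37.267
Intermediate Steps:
A + W/(8 + 7) = -35 - 34/(8 + 7) = -35 - 34/15 = -559/15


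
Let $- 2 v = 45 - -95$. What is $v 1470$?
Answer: $-102900$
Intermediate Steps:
$v = -70$ ($v = - \frac{45 - -95}{2} = - \frac{45 + 95}{2} = \left(- \frac{1}{2}\right) 140 = -70$)
$v 1470 = \left(-70\right) 1470 = -102900$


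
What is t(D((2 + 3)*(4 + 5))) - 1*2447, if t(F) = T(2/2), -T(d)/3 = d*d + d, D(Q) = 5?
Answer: -2453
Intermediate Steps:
T(d) = -3*d - 3*d**2 (T(d) = -3*(d*d + d) = -3*(d**2 + d) = -3*(d + d**2) = -3*d - 3*d**2)
t(F) = -6 (t(F) = -3*2/2*(1 + 2/2) = -3*2*(1/2)*(1 + 2*(1/2)) = -3*1*(1 + 1) = -3*1*2 = -6)
t(D((2 + 3)*(4 + 5))) - 1*2447 = -6 - 1*2447 = -6 - 2447 = -2453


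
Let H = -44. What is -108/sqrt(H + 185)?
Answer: -36*sqrt(141)/47 ≈ -9.0952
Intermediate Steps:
-108/sqrt(H + 185) = -108/sqrt(-44 + 185) = -108/sqrt(141) = (sqrt(141)/141)*(-108) = -36*sqrt(141)/47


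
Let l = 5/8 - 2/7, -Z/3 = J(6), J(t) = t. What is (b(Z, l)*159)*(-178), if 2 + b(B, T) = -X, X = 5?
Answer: 198114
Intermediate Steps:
Z = -18 (Z = -3*6 = -18)
l = 19/56 (l = 5*(⅛) - 2*⅐ = 5/8 - 2/7 = 19/56 ≈ 0.33929)
b(B, T) = -7 (b(B, T) = -2 - 1*5 = -2 - 5 = -7)
(b(Z, l)*159)*(-178) = -7*159*(-178) = -1113*(-178) = 198114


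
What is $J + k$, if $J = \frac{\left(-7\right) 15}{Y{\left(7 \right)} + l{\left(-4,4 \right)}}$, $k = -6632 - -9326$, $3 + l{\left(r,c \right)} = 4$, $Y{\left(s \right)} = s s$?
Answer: $\frac{26919}{10} \approx 2691.9$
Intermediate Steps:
$Y{\left(s \right)} = s^{2}$
$l{\left(r,c \right)} = 1$ ($l{\left(r,c \right)} = -3 + 4 = 1$)
$k = 2694$ ($k = -6632 + 9326 = 2694$)
$J = - \frac{21}{10}$ ($J = \frac{\left(-7\right) 15}{7^{2} + 1} = - \frac{105}{49 + 1} = - \frac{105}{50} = \left(-105\right) \frac{1}{50} = - \frac{21}{10} \approx -2.1$)
$J + k = - \frac{21}{10} + 2694 = \frac{26919}{10}$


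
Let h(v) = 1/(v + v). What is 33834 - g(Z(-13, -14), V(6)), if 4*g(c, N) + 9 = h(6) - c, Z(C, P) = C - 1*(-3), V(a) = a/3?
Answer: 1624019/48 ≈ 33834.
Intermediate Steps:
V(a) = a/3 (V(a) = a*(⅓) = a/3)
Z(C, P) = 3 + C (Z(C, P) = C + 3 = 3 + C)
h(v) = 1/(2*v)
g(c, N) = -107/48 - c/4 (g(c, N) = -9/4 + ((½)/6 - c)/4 = -9/4 + ((½)*(⅙) - c)/4 = -9/4 + (1/12 - c)/4 = -9/4 + (1/48 - c/4) = -107/48 - c/4)
33834 - g(Z(-13, -14), V(6)) = 33834 - (-107/48 - (3 - 13)/4) = 33834 - (-107/48 - ¼*(-10)) = 33834 - (-107/48 + 5/2) = 33834 - 1*13/48 = 33834 - 13/48 = 1624019/48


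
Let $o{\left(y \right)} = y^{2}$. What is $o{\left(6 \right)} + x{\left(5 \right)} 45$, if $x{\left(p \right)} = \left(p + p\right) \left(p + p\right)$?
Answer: $4536$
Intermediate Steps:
$x{\left(p \right)} = 4 p^{2}$ ($x{\left(p \right)} = 2 p 2 p = 4 p^{2}$)
$o{\left(6 \right)} + x{\left(5 \right)} 45 = 6^{2} + 4 \cdot 5^{2} \cdot 45 = 36 + 4 \cdot 25 \cdot 45 = 36 + 100 \cdot 45 = 36 + 4500 = 4536$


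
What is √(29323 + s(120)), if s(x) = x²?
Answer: √43723 ≈ 209.10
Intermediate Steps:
√(29323 + s(120)) = √(29323 + 120²) = √(29323 + 14400) = √43723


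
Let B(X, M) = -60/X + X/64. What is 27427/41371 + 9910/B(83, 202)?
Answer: 2177932497243/126140179 ≈ 17266.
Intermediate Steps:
B(X, M) = -60/X + X/64 (B(X, M) = -60/X + X*(1/64) = -60/X + X/64)
27427/41371 + 9910/B(83, 202) = 27427/41371 + 9910/(-60/83 + (1/64)*83) = 27427*(1/41371) + 9910/(-60*1/83 + 83/64) = 27427/41371 + 9910/(-60/83 + 83/64) = 27427/41371 + 9910/(3049/5312) = 27427/41371 + 9910*(5312/3049) = 27427/41371 + 52641920/3049 = 2177932497243/126140179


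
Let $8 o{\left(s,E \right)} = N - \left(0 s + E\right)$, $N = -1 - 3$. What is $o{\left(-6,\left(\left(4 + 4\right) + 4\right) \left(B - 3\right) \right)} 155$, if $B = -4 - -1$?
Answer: $\frac{2635}{2} \approx 1317.5$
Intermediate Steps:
$N = -4$
$B = -3$ ($B = -4 + 1 = -3$)
$o{\left(s,E \right)} = - \frac{1}{2} - \frac{E}{8}$ ($o{\left(s,E \right)} = \frac{-4 - \left(0 s + E\right)}{8} = \frac{-4 - \left(0 + E\right)}{8} = \frac{-4 - E}{8} = - \frac{1}{2} - \frac{E}{8}$)
$o{\left(-6,\left(\left(4 + 4\right) + 4\right) \left(B - 3\right) \right)} 155 = \left(- \frac{1}{2} - \frac{\left(\left(4 + 4\right) + 4\right) \left(-3 - 3\right)}{8}\right) 155 = \left(- \frac{1}{2} - \frac{\left(8 + 4\right) \left(-6\right)}{8}\right) 155 = \left(- \frac{1}{2} - \frac{12 \left(-6\right)}{8}\right) 155 = \left(- \frac{1}{2} - -9\right) 155 = \left(- \frac{1}{2} + 9\right) 155 = \frac{17}{2} \cdot 155 = \frac{2635}{2}$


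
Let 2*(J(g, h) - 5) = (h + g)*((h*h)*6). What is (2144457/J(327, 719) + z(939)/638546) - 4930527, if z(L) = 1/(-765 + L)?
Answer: -888680190843904916603833/180240406569555492 ≈ -4.9305e+6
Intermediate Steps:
J(g, h) = 5 + 3*h²*(g + h) (J(g, h) = 5 + ((h + g)*((h*h)*6))/2 = 5 + ((g + h)*(h²*6))/2 = 5 + ((g + h)*(6*h²))/2 = 5 + (6*h²*(g + h))/2 = 5 + 3*h²*(g + h))
(2144457/J(327, 719) + z(939)/638546) - 4930527 = (2144457/(5 + 3*719³ + 3*327*719²) + 1/((-765 + 939)*638546)) - 4930527 = (2144457/(5 + 3*371694959 + 3*327*516961) + (1/638546)/174) - 4930527 = (2144457/(5 + 1115084877 + 507138741) + (1/174)*(1/638546)) - 4930527 = (2144457/1622223623 + 1/111107004) - 4930527 = 238265814700451/180240406569555492 - 4930527 = -888680190843904916603833/180240406569555492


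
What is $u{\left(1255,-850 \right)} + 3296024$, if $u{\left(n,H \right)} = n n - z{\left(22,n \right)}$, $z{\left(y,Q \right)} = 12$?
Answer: $4871037$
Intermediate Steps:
$u{\left(n,H \right)} = -12 + n^{2}$ ($u{\left(n,H \right)} = n n - 12 = n^{2} - 12 = -12 + n^{2}$)
$u{\left(1255,-850 \right)} + 3296024 = \left(-12 + 1255^{2}\right) + 3296024 = \left(-12 + 1575025\right) + 3296024 = 1575013 + 3296024 = 4871037$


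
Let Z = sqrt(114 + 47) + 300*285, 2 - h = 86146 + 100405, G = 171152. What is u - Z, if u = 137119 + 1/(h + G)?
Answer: 794777742/15397 - sqrt(161) ≈ 51606.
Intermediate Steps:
h = -186549 (h = 2 - (86146 + 100405) = 2 - 1*186551 = 2 - 186551 = -186549)
u = 2111221242/15397 (u = 137119 + 1/(-186549 + 171152) = 137119 + 1/(-15397) = 137119 - 1/15397 = 2111221242/15397 ≈ 1.3712e+5)
Z = 85500 + sqrt(161) (Z = sqrt(161) + 85500 = 85500 + sqrt(161) ≈ 85513.)
u - Z = 2111221242/15397 - (85500 + sqrt(161)) = 2111221242/15397 + (-85500 - sqrt(161)) = 794777742/15397 - sqrt(161)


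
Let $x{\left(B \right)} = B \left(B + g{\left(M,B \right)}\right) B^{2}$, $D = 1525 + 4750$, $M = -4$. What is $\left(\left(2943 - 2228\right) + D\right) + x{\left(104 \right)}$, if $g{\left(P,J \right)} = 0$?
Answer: $116992846$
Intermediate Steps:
$D = 6275$
$x{\left(B \right)} = B^{4}$ ($x{\left(B \right)} = B \left(B + 0\right) B^{2} = B B B^{2} = B^{2} B^{2} = B^{4}$)
$\left(\left(2943 - 2228\right) + D\right) + x{\left(104 \right)} = \left(\left(2943 - 2228\right) + 6275\right) + 104^{4} = \left(715 + 6275\right) + 116985856 = 6990 + 116985856 = 116992846$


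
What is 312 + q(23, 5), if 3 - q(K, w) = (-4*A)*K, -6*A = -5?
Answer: 1175/3 ≈ 391.67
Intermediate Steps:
A = 5/6 (A = -1/6*(-5) = 5/6 ≈ 0.83333)
q(K, w) = 3 + 10*K/3 (q(K, w) = 3 - (-4*5/6)*K = 3 - (-10)*K/3 = 3 + 10*K/3)
312 + q(23, 5) = 312 + (3 + (10/3)*23) = 312 + (3 + 230/3) = 312 + 239/3 = 1175/3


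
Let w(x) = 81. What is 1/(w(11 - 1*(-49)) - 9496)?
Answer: -1/9415 ≈ -0.00010621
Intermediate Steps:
1/(w(11 - 1*(-49)) - 9496) = 1/(81 - 9496) = 1/(-9415) = -1/9415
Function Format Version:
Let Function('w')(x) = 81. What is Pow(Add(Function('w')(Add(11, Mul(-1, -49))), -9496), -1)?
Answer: Rational(-1, 9415) ≈ -0.00010621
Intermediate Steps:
Pow(Add(Function('w')(Add(11, Mul(-1, -49))), -9496), -1) = Pow(Add(81, -9496), -1) = Pow(-9415, -1) = Rational(-1, 9415)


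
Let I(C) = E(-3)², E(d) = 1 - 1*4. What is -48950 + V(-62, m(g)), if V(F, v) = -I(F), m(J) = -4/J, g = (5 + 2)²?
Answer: -48959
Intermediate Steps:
g = 49 (g = 7² = 49)
E(d) = -3 (E(d) = 1 - 4 = -3)
I(C) = 9 (I(C) = (-3)² = 9)
V(F, v) = -9 (V(F, v) = -1*9 = -9)
-48950 + V(-62, m(g)) = -48950 - 9 = -48959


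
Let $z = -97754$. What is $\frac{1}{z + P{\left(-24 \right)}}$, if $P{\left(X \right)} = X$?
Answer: $- \frac{1}{97778} \approx -1.0227 \cdot 10^{-5}$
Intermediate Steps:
$\frac{1}{z + P{\left(-24 \right)}} = \frac{1}{-97754 - 24} = \frac{1}{-97778} = - \frac{1}{97778}$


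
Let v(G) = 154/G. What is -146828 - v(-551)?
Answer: -80902074/551 ≈ -1.4683e+5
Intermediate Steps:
-146828 - v(-551) = -146828 - 154/(-551) = -146828 - 154*(-1)/551 = -146828 - 1*(-154/551) = -146828 + 154/551 = -80902074/551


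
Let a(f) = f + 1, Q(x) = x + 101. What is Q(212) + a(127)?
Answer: 441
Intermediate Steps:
Q(x) = 101 + x
a(f) = 1 + f
Q(212) + a(127) = (101 + 212) + (1 + 127) = 313 + 128 = 441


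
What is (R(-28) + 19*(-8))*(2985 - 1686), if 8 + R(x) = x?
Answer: -244212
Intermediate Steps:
R(x) = -8 + x
(R(-28) + 19*(-8))*(2985 - 1686) = ((-8 - 28) + 19*(-8))*(2985 - 1686) = (-36 - 152)*1299 = -188*1299 = -244212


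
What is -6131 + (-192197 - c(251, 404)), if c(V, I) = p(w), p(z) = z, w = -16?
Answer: -198312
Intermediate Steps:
c(V, I) = -16
-6131 + (-192197 - c(251, 404)) = -6131 + (-192197 - 1*(-16)) = -6131 + (-192197 + 16) = -6131 - 192181 = -198312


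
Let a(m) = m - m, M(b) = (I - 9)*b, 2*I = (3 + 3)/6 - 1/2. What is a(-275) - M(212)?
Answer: 1855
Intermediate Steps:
I = ¼ (I = ((3 + 3)/6 - 1/2)/2 = (6*(⅙) - 1*½)/2 = (1 - ½)/2 = (½)*(½) = ¼ ≈ 0.25000)
M(b) = -35*b/4 (M(b) = (¼ - 9)*b = -35*b/4)
a(m) = 0
a(-275) - M(212) = 0 - (-35)*212/4 = 0 - 1*(-1855) = 0 + 1855 = 1855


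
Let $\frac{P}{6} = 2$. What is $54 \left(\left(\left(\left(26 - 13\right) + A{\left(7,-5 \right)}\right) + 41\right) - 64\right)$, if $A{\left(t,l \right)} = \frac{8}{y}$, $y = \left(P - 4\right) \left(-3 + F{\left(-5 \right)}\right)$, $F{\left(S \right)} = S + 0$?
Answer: $- \frac{2187}{4} \approx -546.75$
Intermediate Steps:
$P = 12$ ($P = 6 \cdot 2 = 12$)
$F{\left(S \right)} = S$
$y = -64$ ($y = \left(12 - 4\right) \left(-3 - 5\right) = 8 \left(-8\right) = -64$)
$A{\left(t,l \right)} = - \frac{1}{8}$ ($A{\left(t,l \right)} = \frac{8}{-64} = 8 \left(- \frac{1}{64}\right) = - \frac{1}{8}$)
$54 \left(\left(\left(\left(26 - 13\right) + A{\left(7,-5 \right)}\right) + 41\right) - 64\right) = 54 \left(\left(\left(\left(26 - 13\right) - \frac{1}{8}\right) + 41\right) - 64\right) = 54 \left(\left(\left(13 - \frac{1}{8}\right) + 41\right) - 64\right) = 54 \left(\left(\frac{103}{8} + 41\right) - 64\right) = 54 \left(\frac{431}{8} - 64\right) = 54 \left(- \frac{81}{8}\right) = - \frac{2187}{4}$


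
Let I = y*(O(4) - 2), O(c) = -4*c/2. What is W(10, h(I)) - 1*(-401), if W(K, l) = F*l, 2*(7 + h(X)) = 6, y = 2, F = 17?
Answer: 333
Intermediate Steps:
O(c) = -2*c (O(c) = -4*c*(½) = -2*c)
I = -20 (I = 2*(-2*4 - 2) = 2*(-8 - 2) = 2*(-10) = -20)
h(X) = -4 (h(X) = -7 + (½)*6 = -7 + 3 = -4)
W(K, l) = 17*l
W(10, h(I)) - 1*(-401) = 17*(-4) - 1*(-401) = -68 + 401 = 333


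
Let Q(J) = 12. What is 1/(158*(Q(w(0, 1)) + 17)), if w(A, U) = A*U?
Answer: 1/4582 ≈ 0.00021825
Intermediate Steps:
1/(158*(Q(w(0, 1)) + 17)) = 1/(158*(12 + 17)) = 1/(158*29) = 1/4582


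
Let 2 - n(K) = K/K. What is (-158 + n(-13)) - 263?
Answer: -420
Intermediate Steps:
n(K) = 1 (n(K) = 2 - K/K = 2 - 1*1 = 2 - 1 = 1)
(-158 + n(-13)) - 263 = (-158 + 1) - 263 = -157 - 263 = -420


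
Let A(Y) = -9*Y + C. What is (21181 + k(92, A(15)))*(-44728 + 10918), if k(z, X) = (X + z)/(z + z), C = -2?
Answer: -2864485365/4 ≈ -7.1612e+8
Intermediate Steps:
A(Y) = -2 - 9*Y (A(Y) = -9*Y - 2 = -2 - 9*Y)
k(z, X) = (X + z)/(2*z) (k(z, X) = (X + z)/((2*z)) = (X + z)*(1/(2*z)) = (X + z)/(2*z))
(21181 + k(92, A(15)))*(-44728 + 10918) = (21181 + (½)*((-2 - 9*15) + 92)/92)*(-44728 + 10918) = (21181 + (½)*(1/92)*((-2 - 135) + 92))*(-33810) = (21181 + (½)*(1/92)*(-137 + 92))*(-33810) = (21181 + (½)*(1/92)*(-45))*(-33810) = (21181 - 45/184)*(-33810) = (3897259/184)*(-33810) = -2864485365/4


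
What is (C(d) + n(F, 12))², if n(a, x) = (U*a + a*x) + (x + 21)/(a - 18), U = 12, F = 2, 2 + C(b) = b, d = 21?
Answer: 1079521/256 ≈ 4216.9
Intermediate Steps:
C(b) = -2 + b
n(a, x) = 12*a + a*x + (21 + x)/(-18 + a) (n(a, x) = (12*a + a*x) + (x + 21)/(a - 18) = (12*a + a*x) + (21 + x)/(-18 + a) = 12*a + a*x + (21 + x)/(-18 + a))
(C(d) + n(F, 12))² = ((-2 + 21) + (21 + 12 - 216*2 + 12*2² + 12*2² - 18*2*12)/(-18 + 2))² = (19 + (21 + 12 - 432 + 12*4 + 12*4 - 432)/(-16))² = (19 - (21 + 12 - 432 + 48 + 48 - 432)/16)² = (19 - 1/16*(-735))² = (19 + 735/16)² = (1039/16)² = 1079521/256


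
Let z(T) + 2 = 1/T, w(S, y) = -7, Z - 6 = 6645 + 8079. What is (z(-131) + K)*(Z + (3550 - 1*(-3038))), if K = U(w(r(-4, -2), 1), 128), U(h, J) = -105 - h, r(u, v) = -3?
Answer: -279287118/131 ≈ -2.1320e+6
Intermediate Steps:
Z = 14730 (Z = 6 + (6645 + 8079) = 6 + 14724 = 14730)
K = -98 (K = -105 - 1*(-7) = -105 + 7 = -98)
z(T) = -2 + 1/T
(z(-131) + K)*(Z + (3550 - 1*(-3038))) = ((-2 + 1/(-131)) - 98)*(14730 + (3550 - 1*(-3038))) = ((-2 - 1/131) - 98)*(14730 + (3550 + 3038)) = (-263/131 - 98)*(14730 + 6588) = -13101/131*21318 = -279287118/131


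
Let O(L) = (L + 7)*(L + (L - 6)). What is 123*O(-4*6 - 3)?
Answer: 147600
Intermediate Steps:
O(L) = (-6 + 2*L)*(7 + L) (O(L) = (7 + L)*(L + (-6 + L)) = (7 + L)*(-6 + 2*L) = (-6 + 2*L)*(7 + L))
123*O(-4*6 - 3) = 123*(-42 + 2*(-4*6 - 3)² + 8*(-4*6 - 3)) = 123*(-42 + 2*(-24 - 3)² + 8*(-24 - 3)) = 123*(-42 + 2*(-27)² + 8*(-27)) = 123*(-42 + 2*729 - 216) = 123*(-42 + 1458 - 216) = 123*1200 = 147600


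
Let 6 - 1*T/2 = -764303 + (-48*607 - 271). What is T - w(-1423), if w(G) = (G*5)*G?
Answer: -8537213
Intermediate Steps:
w(G) = 5*G² (w(G) = (5*G)*G = 5*G²)
T = 1587432 (T = 12 - 2*(-764303 + (-48*607 - 271)) = 12 - 2*(-764303 + (-29136 - 271)) = 12 - 2*(-764303 - 29407) = 12 - 2*(-793710) = 12 + 1587420 = 1587432)
T - w(-1423) = 1587432 - 5*(-1423)² = 1587432 - 5*2024929 = 1587432 - 1*10124645 = 1587432 - 10124645 = -8537213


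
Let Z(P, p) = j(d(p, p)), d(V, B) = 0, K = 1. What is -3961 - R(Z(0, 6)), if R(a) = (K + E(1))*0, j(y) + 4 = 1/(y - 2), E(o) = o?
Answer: -3961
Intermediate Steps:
j(y) = -4 + 1/(-2 + y) (j(y) = -4 + 1/(y - 2) = -4 + 1/(-2 + y))
Z(P, p) = -9/2 (Z(P, p) = (9 - 4*0)/(-2 + 0) = (9 + 0)/(-2) = -1/2*9 = -9/2)
R(a) = 0 (R(a) = (1 + 1)*0 = 2*0 = 0)
-3961 - R(Z(0, 6)) = -3961 - 1*0 = -3961 + 0 = -3961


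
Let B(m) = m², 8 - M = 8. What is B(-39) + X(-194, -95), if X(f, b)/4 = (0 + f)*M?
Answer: 1521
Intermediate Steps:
M = 0 (M = 8 - 1*8 = 8 - 8 = 0)
X(f, b) = 0 (X(f, b) = 4*((0 + f)*0) = 4*(f*0) = 4*0 = 0)
B(-39) + X(-194, -95) = (-39)² + 0 = 1521 + 0 = 1521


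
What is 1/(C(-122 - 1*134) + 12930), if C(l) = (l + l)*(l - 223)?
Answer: 1/258178 ≈ 3.8733e-6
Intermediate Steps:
C(l) = 2*l*(-223 + l) (C(l) = (2*l)*(-223 + l) = 2*l*(-223 + l))
1/(C(-122 - 1*134) + 12930) = 1/(2*(-122 - 1*134)*(-223 + (-122 - 1*134)) + 12930) = 1/(2*(-122 - 134)*(-223 + (-122 - 134)) + 12930) = 1/(2*(-256)*(-223 - 256) + 12930) = 1/(2*(-256)*(-479) + 12930) = 1/(245248 + 12930) = 1/258178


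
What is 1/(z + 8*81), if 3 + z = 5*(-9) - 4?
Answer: 1/596 ≈ 0.0016779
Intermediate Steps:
z = -52 (z = -3 + (5*(-9) - 4) = -3 + (-45 - 4) = -3 - 49 = -52)
1/(z + 8*81) = 1/(-52 + 8*81) = 1/(-52 + 648) = 1/596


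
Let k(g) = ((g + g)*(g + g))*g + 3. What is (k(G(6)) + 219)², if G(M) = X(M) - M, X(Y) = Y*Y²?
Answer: 1372274383585284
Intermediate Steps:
X(Y) = Y³
G(M) = M³ - M
k(g) = 3 + 4*g³ (k(g) = ((2*g)*(2*g))*g + 3 = (4*g²)*g + 3 = 4*g³ + 3 = 3 + 4*g³)
(k(G(6)) + 219)² = ((3 + 4*(6³ - 1*6)³) + 219)² = ((3 + 4*(216 - 6)³) + 219)² = ((3 + 4*210³) + 219)² = ((3 + 4*9261000) + 219)² = ((3 + 37044000) + 219)² = (37044003 + 219)² = 37044222² = 1372274383585284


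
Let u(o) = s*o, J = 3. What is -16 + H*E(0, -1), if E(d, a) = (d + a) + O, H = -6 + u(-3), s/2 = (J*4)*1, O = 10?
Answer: -718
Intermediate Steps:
s = 24 (s = 2*((3*4)*1) = 2*(12*1) = 2*12 = 24)
u(o) = 24*o
H = -78 (H = -6 + 24*(-3) = -6 - 72 = -78)
E(d, a) = 10 + a + d (E(d, a) = (d + a) + 10 = (a + d) + 10 = 10 + a + d)
-16 + H*E(0, -1) = -16 - 78*(10 - 1 + 0) = -16 - 78*9 = -16 - 702 = -718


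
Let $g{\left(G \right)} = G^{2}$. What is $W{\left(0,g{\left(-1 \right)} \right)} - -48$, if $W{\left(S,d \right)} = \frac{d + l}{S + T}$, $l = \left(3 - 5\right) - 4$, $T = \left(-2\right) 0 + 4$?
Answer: $\frac{187}{4} \approx 46.75$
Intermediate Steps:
$T = 4$ ($T = 0 + 4 = 4$)
$l = -6$ ($l = \left(3 - 5\right) - 4 = -2 - 4 = -6$)
$W{\left(S,d \right)} = \frac{-6 + d}{4 + S}$ ($W{\left(S,d \right)} = \frac{d - 6}{S + 4} = \frac{-6 + d}{4 + S}$)
$W{\left(0,g{\left(-1 \right)} \right)} - -48 = \frac{-6 + \left(-1\right)^{2}}{4 + 0} - -48 = \frac{-6 + 1}{4} + 48 = \frac{1}{4} \left(-5\right) + 48 = - \frac{5}{4} + 48 = \frac{187}{4}$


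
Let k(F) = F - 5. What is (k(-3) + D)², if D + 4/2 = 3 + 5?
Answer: 4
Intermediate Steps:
k(F) = -5 + F
D = 6 (D = -2 + (3 + 5) = -2 + 8 = 6)
(k(-3) + D)² = ((-5 - 3) + 6)² = (-8 + 6)² = (-2)² = 4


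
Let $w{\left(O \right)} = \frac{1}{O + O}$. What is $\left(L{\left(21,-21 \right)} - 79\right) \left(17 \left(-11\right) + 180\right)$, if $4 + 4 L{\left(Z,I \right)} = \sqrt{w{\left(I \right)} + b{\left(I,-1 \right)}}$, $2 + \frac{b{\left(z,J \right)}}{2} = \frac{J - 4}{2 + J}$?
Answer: $560 - \frac{i \sqrt{24738}}{24} \approx 560.0 - 6.5535 i$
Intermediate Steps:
$w{\left(O \right)} = \frac{1}{2 O}$
$b{\left(z,J \right)} = -4 + \frac{2 \left(-4 + J\right)}{2 + J}$ ($b{\left(z,J \right)} = -4 + 2 \frac{J - 4}{2 + J} = -4 + 2 \frac{-4 + J}{2 + J} = -4 + \frac{2 \left(-4 + J\right)}{2 + J}$)
$L{\left(Z,I \right)} = -1 + \frac{\sqrt{-14 + \frac{1}{2 I}}}{4}$ ($L{\left(Z,I \right)} = -1 + \frac{\sqrt{\frac{1}{2 I} + \frac{2 \left(-8 - -1\right)}{2 - 1}}}{4} = -1 + \frac{\sqrt{\frac{1}{2 I} + \frac{2 \left(-8 + 1\right)}{1}}}{4} = -1 + \frac{\sqrt{\frac{1}{2 I} + 2 \cdot 1 \left(-7\right)}}{4} = -1 + \frac{\sqrt{\frac{1}{2 I} - 14}}{4} = -1 + \frac{\sqrt{-14 + \frac{1}{2 I}}}{4}$)
$\left(L{\left(21,-21 \right)} - 79\right) \left(17 \left(-11\right) + 180\right) = \left(\left(-1 + \frac{\sqrt{-56 + \frac{2}{-21}}}{8}\right) - 79\right) \left(17 \left(-11\right) + 180\right) = \left(\left(-1 + \frac{\sqrt{-56 + 2 \left(- \frac{1}{21}\right)}}{8}\right) - 79\right) \left(-187 + 180\right) = \left(\left(-1 + \frac{\sqrt{-56 - \frac{2}{21}}}{8}\right) - 79\right) \left(-7\right) = \left(\left(-1 + \frac{\sqrt{- \frac{1178}{21}}}{8}\right) - 79\right) \left(-7\right) = \left(\left(-1 + \frac{\frac{1}{21} i \sqrt{24738}}{8}\right) - 79\right) \left(-7\right) = \left(\left(-1 + \frac{i \sqrt{24738}}{168}\right) - 79\right) \left(-7\right) = \left(-80 + \frac{i \sqrt{24738}}{168}\right) \left(-7\right) = 560 - \frac{i \sqrt{24738}}{24}$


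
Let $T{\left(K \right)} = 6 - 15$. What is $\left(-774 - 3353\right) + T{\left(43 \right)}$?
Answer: $-4136$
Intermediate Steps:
$T{\left(K \right)} = -9$ ($T{\left(K \right)} = 6 - 15 = -9$)
$\left(-774 - 3353\right) + T{\left(43 \right)} = \left(-774 - 3353\right) - 9 = -4127 - 9 = -4136$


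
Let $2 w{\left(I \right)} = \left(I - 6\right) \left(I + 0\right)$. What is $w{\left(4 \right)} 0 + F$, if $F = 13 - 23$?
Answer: $-10$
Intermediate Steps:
$w{\left(I \right)} = \frac{I \left(-6 + I\right)}{2}$ ($w{\left(I \right)} = \frac{\left(I - 6\right) \left(I + 0\right)}{2} = \frac{\left(-6 + I\right) I}{2} = \frac{I \left(-6 + I\right)}{2}$)
$F = -10$ ($F = 13 - 23 = -10$)
$w{\left(4 \right)} 0 + F = \frac{1}{2} \cdot 4 \left(-6 + 4\right) 0 - 10 = \frac{1}{2} \cdot 4 \left(-2\right) 0 - 10 = \left(-4\right) 0 - 10 = 0 - 10 = -10$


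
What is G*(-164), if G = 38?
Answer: -6232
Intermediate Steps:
G*(-164) = 38*(-164) = -6232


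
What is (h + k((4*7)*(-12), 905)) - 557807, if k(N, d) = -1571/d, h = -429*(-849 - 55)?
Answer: -153843426/905 ≈ -1.6999e+5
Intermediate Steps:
h = 387816 (h = -429*(-904) = 387816)
(h + k((4*7)*(-12), 905)) - 557807 = (387816 - 1571/905) - 557807 = 350971909/905 - 557807 = -153843426/905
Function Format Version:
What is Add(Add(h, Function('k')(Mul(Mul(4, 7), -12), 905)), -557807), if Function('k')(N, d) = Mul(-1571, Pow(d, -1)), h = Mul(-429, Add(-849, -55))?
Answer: Rational(-153843426, 905) ≈ -1.6999e+5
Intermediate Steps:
h = 387816 (h = Mul(-429, -904) = 387816)
Add(Add(h, Function('k')(Mul(Mul(4, 7), -12), 905)), -557807) = Add(Add(387816, Mul(-1571, Pow(905, -1))), -557807) = Add(Add(387816, Mul(-1571, Rational(1, 905))), -557807) = Add(Add(387816, Rational(-1571, 905)), -557807) = Add(Rational(350971909, 905), -557807) = Rational(-153843426, 905)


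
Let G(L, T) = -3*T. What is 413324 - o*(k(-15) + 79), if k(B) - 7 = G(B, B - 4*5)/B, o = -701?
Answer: 468703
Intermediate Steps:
k(B) = 7 + (60 - 3*B)/B (k(B) = 7 + (-3*(B - 4*5))/B = 7 + (-3*(B - 20))/B = 7 + (-3*(-20 + B))/B = 7 + (60 - 3*B)/B)
413324 - o*(k(-15) + 79) = 413324 - (-701)*((4 + 60/(-15)) + 79) = 413324 - (-701)*((4 + 60*(-1/15)) + 79) = 413324 - (-701)*((4 - 4) + 79) = 413324 - (-701)*(0 + 79) = 413324 - (-701)*79 = 413324 - 1*(-55379) = 413324 + 55379 = 468703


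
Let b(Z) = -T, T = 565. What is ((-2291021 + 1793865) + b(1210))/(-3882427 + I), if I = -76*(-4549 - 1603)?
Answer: 497721/3414875 ≈ 0.14575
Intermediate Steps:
I = 467552 (I = -76*(-6152) = 467552)
b(Z) = -565 (b(Z) = -1*565 = -565)
((-2291021 + 1793865) + b(1210))/(-3882427 + I) = ((-2291021 + 1793865) - 565)/(-3882427 + 467552) = (-497156 - 565)/(-3414875) = -497721*(-1/3414875) = 497721/3414875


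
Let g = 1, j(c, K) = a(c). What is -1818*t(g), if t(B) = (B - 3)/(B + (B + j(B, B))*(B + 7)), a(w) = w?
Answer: 3636/17 ≈ 213.88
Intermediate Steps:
j(c, K) = c
t(B) = (-3 + B)/(B + 2*B*(7 + B)) (t(B) = (B - 3)/(B + (B + B)*(B + 7)) = (-3 + B)/(B + (2*B)*(7 + B)) = (-3 + B)/(B + 2*B*(7 + B)))
-1818*t(g) = -1818*(-3 + 1)/(1*(15 + 2*1)) = -1818*(-2)/(15 + 2) = -1818*(-2)/17 = -1818*(-2/17) = 3636/17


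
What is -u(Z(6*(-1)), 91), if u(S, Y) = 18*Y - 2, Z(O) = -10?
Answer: -1636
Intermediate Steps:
u(S, Y) = -2 + 18*Y
-u(Z(6*(-1)), 91) = -(-2 + 18*91) = -(-2 + 1638) = -1*1636 = -1636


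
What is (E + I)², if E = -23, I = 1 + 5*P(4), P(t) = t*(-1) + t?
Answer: 484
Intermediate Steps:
P(t) = 0 (P(t) = -t + t = 0)
I = 1 (I = 1 + 5*0 = 1 + 0 = 1)
(E + I)² = (-23 + 1)² = (-22)² = 484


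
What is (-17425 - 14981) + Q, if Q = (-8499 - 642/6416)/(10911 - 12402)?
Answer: -51658260285/1594376 ≈ -32400.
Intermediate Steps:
Q = 9088371/1594376 (Q = (-8499 - 642*1/6416)/(-1491) = (-8499 - 321/3208)*(-1/1491) = -27265113/3208*(-1/1491) = 9088371/1594376 ≈ 5.7003)
(-17425 - 14981) + Q = (-17425 - 14981) + 9088371/1594376 = -32406 + 9088371/1594376 = -51658260285/1594376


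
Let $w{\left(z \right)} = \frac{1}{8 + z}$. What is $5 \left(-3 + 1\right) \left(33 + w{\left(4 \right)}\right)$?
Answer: $- \frac{1985}{6} \approx -330.83$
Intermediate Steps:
$5 \left(-3 + 1\right) \left(33 + w{\left(4 \right)}\right) = 5 \left(-3 + 1\right) \left(33 + \frac{1}{8 + 4}\right) = 5 \left(-2\right) \left(33 + \frac{1}{12}\right) = - 10 \left(33 + \frac{1}{12}\right) = \left(-10\right) \frac{397}{12} = - \frac{1985}{6}$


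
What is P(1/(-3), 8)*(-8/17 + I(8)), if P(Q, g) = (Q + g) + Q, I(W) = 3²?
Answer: 3190/51 ≈ 62.549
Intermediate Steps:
I(W) = 9
P(Q, g) = g + 2*Q
P(1/(-3), 8)*(-8/17 + I(8)) = (8 + 2/(-3))*(-8/17 + 9) = (8 + 2*(-⅓))*(-8*1/17 + 9) = (8 - ⅔)*(-8/17 + 9) = (22/3)*(145/17) = 3190/51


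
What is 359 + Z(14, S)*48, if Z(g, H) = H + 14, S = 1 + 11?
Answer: 1607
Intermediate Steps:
S = 12
Z(g, H) = 14 + H
359 + Z(14, S)*48 = 359 + (14 + 12)*48 = 359 + 26*48 = 359 + 1248 = 1607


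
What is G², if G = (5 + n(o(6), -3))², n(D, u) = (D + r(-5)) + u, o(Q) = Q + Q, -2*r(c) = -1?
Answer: 707281/16 ≈ 44205.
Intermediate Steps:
r(c) = ½ (r(c) = -½*(-1) = ½)
o(Q) = 2*Q
n(D, u) = ½ + D + u (n(D, u) = (D + ½) + u = (½ + D) + u = ½ + D + u)
G = 841/4 (G = (5 + (½ + 2*6 - 3))² = (5 + (½ + 12 - 3))² = (5 + 19/2)² = (29/2)² = 841/4 ≈ 210.25)
G² = (841/4)² = 707281/16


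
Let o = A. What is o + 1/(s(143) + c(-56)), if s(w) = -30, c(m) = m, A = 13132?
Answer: 1129351/86 ≈ 13132.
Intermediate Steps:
o = 13132
o + 1/(s(143) + c(-56)) = 13132 + 1/(-30 - 56) = 13132 + 1/(-86) = 13132 - 1/86 = 1129351/86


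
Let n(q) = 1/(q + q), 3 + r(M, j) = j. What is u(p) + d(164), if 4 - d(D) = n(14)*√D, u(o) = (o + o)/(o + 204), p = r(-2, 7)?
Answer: 105/26 - √41/14 ≈ 3.5811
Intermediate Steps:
r(M, j) = -3 + j
n(q) = 1/(2*q)
p = 4 (p = -3 + 7 = 4)
u(o) = 2*o/(204 + o) (u(o) = (2*o)/(204 + o) = 2*o/(204 + o))
d(D) = 4 - √D/28 (d(D) = 4 - (½)/14*√D = 4 - (½)*(1/14)*√D = 4 - √D/28)
u(p) + d(164) = 2*4/(204 + 4) + (4 - √41/14) = 2*4/208 + (4 - √41/14) = 2*4*(1/208) + (4 - √41/14) = 1/26 + (4 - √41/14) = 105/26 - √41/14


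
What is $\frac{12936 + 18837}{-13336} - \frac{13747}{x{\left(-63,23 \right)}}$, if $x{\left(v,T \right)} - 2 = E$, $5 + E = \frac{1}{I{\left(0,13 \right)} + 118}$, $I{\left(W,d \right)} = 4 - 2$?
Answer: $\frac{21988192533}{4787624} \approx 4592.7$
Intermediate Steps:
$I{\left(W,d \right)} = 2$
$E = - \frac{599}{120}$ ($E = -5 + \frac{1}{2 + 118} = -5 + \frac{1}{120} = - \frac{599}{120} \approx -4.9917$)
$x{\left(v,T \right)} = - \frac{359}{120}$ ($x{\left(v,T \right)} = 2 - \frac{599}{120} = - \frac{359}{120}$)
$\frac{12936 + 18837}{-13336} - \frac{13747}{x{\left(-63,23 \right)}} = \frac{12936 + 18837}{-13336} - \frac{13747}{- \frac{359}{120}} = 31773 \left(- \frac{1}{13336}\right) - - \frac{1649640}{359} = - \frac{31773}{13336} + \frac{1649640}{359} = \frac{21988192533}{4787624}$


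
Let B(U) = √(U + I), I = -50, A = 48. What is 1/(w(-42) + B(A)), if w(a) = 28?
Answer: 14/393 - I*√2/786 ≈ 0.035623 - 0.0017993*I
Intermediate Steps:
B(U) = √(-50 + U) (B(U) = √(U - 50) = √(-50 + U))
1/(w(-42) + B(A)) = 1/(28 + √(-50 + 48)) = 1/(28 + √(-2)) = 1/(28 + I*√2)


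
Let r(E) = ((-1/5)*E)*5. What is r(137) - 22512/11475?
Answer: -531529/3825 ≈ -138.96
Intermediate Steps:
r(E) = -E (r(E) = ((-1*1/5)*E)*5 = -E/5*5 = -E)
r(137) - 22512/11475 = -1*137 - 22512/11475 = -137 - 22512*1/11475 = -137 - 7504/3825 = -531529/3825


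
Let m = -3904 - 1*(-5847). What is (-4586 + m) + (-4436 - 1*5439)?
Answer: -12518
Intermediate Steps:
m = 1943 (m = -3904 + 5847 = 1943)
(-4586 + m) + (-4436 - 1*5439) = (-4586 + 1943) + (-4436 - 1*5439) = -2643 + (-4436 - 5439) = -2643 - 9875 = -12518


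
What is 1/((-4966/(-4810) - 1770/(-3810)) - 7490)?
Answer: -23495/175942378 ≈ -0.00013354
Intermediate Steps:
1/((-4966/(-4810) - 1770/(-3810)) - 7490) = 1/((-4966*(-1/4810) - 1770*(-1/3810)) - 7490) = 1/((191/185 + 59/127) - 7490) = 1/(35172/23495 - 7490) = 1/(-175942378/23495) = -23495/175942378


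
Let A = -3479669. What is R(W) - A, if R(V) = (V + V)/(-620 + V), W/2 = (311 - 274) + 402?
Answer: 448878179/129 ≈ 3.4797e+6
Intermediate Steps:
W = 878 (W = 2*((311 - 274) + 402) = 2*(37 + 402) = 2*439 = 878)
R(V) = 2*V/(-620 + V) (R(V) = (2*V)/(-620 + V) = 2*V/(-620 + V))
R(W) - A = 2*878/(-620 + 878) - 1*(-3479669) = 2*878/258 + 3479669 = 2*878*(1/258) + 3479669 = 878/129 + 3479669 = 448878179/129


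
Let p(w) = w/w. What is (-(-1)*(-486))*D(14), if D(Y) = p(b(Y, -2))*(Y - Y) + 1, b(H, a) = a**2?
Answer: -486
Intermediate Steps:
p(w) = 1
D(Y) = 1 (D(Y) = 1*(Y - Y) + 1 = 1*0 + 1 = 0 + 1 = 1)
(-(-1)*(-486))*D(14) = -(-1)*(-486)*1 = -1*486*1 = -486*1 = -486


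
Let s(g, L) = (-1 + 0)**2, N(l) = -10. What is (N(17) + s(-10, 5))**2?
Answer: 81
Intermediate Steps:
s(g, L) = 1 (s(g, L) = (-1)**2 = 1)
(N(17) + s(-10, 5))**2 = (-10 + 1)**2 = (-9)**2 = 81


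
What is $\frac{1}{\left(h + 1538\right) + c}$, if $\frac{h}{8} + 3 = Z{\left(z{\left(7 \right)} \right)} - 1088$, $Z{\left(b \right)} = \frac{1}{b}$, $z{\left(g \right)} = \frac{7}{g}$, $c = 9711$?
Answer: $\frac{1}{2529} \approx 0.00039541$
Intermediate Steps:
$h = -8720$ ($h = -24 + 8 \left(\frac{1}{7 \cdot \frac{1}{7}} - 1088\right) = -24 + 8 \left(1^{-1} - 1088\right) = -24 + 8 \left(1 - 1088\right) = -24 + 8 \left(-1087\right) = -24 - 8696 = -8720$)
$\frac{1}{\left(h + 1538\right) + c} = \frac{1}{\left(-8720 + 1538\right) + 9711} = \frac{1}{-7182 + 9711} = \frac{1}{2529}$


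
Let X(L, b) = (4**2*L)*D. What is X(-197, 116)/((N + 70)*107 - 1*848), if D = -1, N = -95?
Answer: -3152/3523 ≈ -0.89469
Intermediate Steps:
X(L, b) = -16*L (X(L, b) = (4**2*L)*(-1) = (16*L)*(-1) = -16*L)
X(-197, 116)/((N + 70)*107 - 1*848) = (-16*(-197))/((-95 + 70)*107 - 1*848) = 3152/(-25*107 - 848) = 3152/(-2675 - 848) = 3152/(-3523) = 3152*(-1/3523) = -3152/3523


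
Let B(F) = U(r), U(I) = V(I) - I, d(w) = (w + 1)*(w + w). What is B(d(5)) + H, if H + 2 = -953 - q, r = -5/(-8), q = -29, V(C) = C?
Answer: -926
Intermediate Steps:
r = 5/8 (r = -5*(-⅛) = 5/8 ≈ 0.62500)
d(w) = 2*w*(1 + w) (d(w) = (1 + w)*(2*w) = 2*w*(1 + w))
U(I) = 0 (U(I) = I - I = 0)
B(F) = 0
H = -926 (H = -2 + (-953 - 1*(-29)) = -2 + (-953 + 29) = -2 - 924 = -926)
B(d(5)) + H = 0 - 926 = -926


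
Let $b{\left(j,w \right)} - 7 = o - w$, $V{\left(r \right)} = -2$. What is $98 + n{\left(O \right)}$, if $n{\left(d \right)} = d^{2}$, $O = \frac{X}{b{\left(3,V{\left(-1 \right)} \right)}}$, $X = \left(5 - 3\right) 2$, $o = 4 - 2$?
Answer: $\frac{11874}{121} \approx 98.132$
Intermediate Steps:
$o = 2$
$b{\left(j,w \right)} = 9 - w$ ($b{\left(j,w \right)} = 7 - \left(-2 + w\right) = 9 - w$)
$X = 4$ ($X = 2 \cdot 2 = 4$)
$O = \frac{4}{11}$ ($O = \frac{4}{9 - -2} = \frac{4}{9 + 2} = \frac{4}{11} \approx 0.36364$)
$98 + n{\left(O \right)} = 98 + \left(\frac{4}{11}\right)^{2} = 98 + \frac{16}{121} = \frac{11874}{121}$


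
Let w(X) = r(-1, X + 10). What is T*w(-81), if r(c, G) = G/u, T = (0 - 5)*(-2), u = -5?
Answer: 142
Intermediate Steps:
T = 10 (T = -5*(-2) = 10)
r(c, G) = -G/5 (r(c, G) = G/(-5) = G*(-⅕) = -G/5)
w(X) = -2 - X/5 (w(X) = -(X + 10)/5 = -(10 + X)/5 = -2 - X/5)
T*w(-81) = 10*(-2 - ⅕*(-81)) = 10*(-2 + 81/5) = 10*(71/5) = 142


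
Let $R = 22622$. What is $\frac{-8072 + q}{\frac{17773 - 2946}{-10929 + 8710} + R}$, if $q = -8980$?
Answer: $- \frac{12612796}{16727797} \approx -0.754$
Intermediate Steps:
$\frac{-8072 + q}{\frac{17773 - 2946}{-10929 + 8710} + R} = \frac{-8072 - 8980}{\frac{17773 - 2946}{-10929 + 8710} + 22622} = - \frac{17052}{\frac{14827}{-2219} + 22622} = - \frac{17052}{14827 \left(- \frac{1}{2219}\right) + 22622} = - \frac{17052}{- \frac{14827}{2219} + 22622} = - \frac{17052}{\frac{50183391}{2219}} = \left(-17052\right) \frac{2219}{50183391} = - \frac{12612796}{16727797}$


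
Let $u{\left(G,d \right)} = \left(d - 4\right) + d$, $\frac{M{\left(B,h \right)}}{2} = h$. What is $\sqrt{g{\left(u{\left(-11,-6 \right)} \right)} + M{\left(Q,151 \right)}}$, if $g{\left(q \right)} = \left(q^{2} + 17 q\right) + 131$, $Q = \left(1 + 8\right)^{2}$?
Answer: $\sqrt{417} \approx 20.421$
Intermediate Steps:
$Q = 81$ ($Q = 9^{2} = 81$)
$M{\left(B,h \right)} = 2 h$
$u{\left(G,d \right)} = -4 + 2 d$ ($u{\left(G,d \right)} = \left(-4 + d\right) + d = -4 + 2 d$)
$g{\left(q \right)} = 131 + q^{2} + 17 q$
$\sqrt{g{\left(u{\left(-11,-6 \right)} \right)} + M{\left(Q,151 \right)}} = \sqrt{\left(131 + \left(-4 + 2 \left(-6\right)\right)^{2} + 17 \left(-4 + 2 \left(-6\right)\right)\right) + 2 \cdot 151} = \sqrt{\left(131 + \left(-4 - 12\right)^{2} + 17 \left(-4 - 12\right)\right) + 302} = \sqrt{\left(131 + \left(-16\right)^{2} + 17 \left(-16\right)\right) + 302} = \sqrt{\left(131 + 256 - 272\right) + 302} = \sqrt{115 + 302} = \sqrt{417}$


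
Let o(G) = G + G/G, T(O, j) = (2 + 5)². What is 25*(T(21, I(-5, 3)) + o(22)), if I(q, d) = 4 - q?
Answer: 1800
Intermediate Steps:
T(O, j) = 49 (T(O, j) = 7² = 49)
o(G) = 1 + G (o(G) = G + 1 = 1 + G)
25*(T(21, I(-5, 3)) + o(22)) = 25*(49 + (1 + 22)) = 25*(49 + 23) = 25*72 = 1800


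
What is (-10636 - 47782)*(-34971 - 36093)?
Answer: 4151416752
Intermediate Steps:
(-10636 - 47782)*(-34971 - 36093) = -58418*(-71064) = 4151416752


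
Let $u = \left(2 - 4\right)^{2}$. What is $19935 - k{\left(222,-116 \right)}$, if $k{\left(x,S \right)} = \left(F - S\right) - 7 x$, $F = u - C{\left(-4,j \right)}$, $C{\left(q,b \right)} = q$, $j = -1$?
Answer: $21365$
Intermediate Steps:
$u = 4$ ($u = \left(-2\right)^{2} = 4$)
$F = 8$ ($F = 4 - -4 = 4 + 4 = 8$)
$k{\left(x,S \right)} = 8 - S - 7 x$ ($k{\left(x,S \right)} = \left(8 - S\right) - 7 x = 8 - S - 7 x$)
$19935 - k{\left(222,-116 \right)} = 19935 - \left(8 - -116 - 1554\right) = 19935 - \left(8 + 116 - 1554\right) = 19935 - -1430 = 19935 + 1430 = 21365$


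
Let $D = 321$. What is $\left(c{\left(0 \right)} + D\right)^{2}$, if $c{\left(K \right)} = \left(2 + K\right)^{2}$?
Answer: $105625$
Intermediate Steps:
$\left(c{\left(0 \right)} + D\right)^{2} = \left(\left(2 + 0\right)^{2} + 321\right)^{2} = \left(2^{2} + 321\right)^{2} = \left(4 + 321\right)^{2} = 325^{2} = 105625$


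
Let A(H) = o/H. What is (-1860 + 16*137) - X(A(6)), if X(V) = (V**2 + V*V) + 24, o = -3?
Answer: 615/2 ≈ 307.50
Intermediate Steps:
A(H) = -3/H
X(V) = 24 + 2*V**2 (X(V) = (V**2 + V**2) + 24 = 2*V**2 + 24 = 24 + 2*V**2)
(-1860 + 16*137) - X(A(6)) = (-1860 + 16*137) - (24 + 2*(-3/6)**2) = (-1860 + 2192) - (24 + 2*(-3*1/6)**2) = 332 - (24 + 2*(-1/2)**2) = 332 - (24 + 2*(1/4)) = 332 - (24 + 1/2) = 332 - 1*49/2 = 332 - 49/2 = 615/2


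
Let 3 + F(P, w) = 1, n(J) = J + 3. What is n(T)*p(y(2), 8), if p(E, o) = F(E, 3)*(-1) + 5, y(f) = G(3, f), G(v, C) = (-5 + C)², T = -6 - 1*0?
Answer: -21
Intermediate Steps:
T = -6 (T = -6 + 0 = -6)
n(J) = 3 + J
F(P, w) = -2 (F(P, w) = -3 + 1 = -2)
y(f) = (-5 + f)²
p(E, o) = 7 (p(E, o) = -2*(-1) + 5 = 2 + 5 = 7)
n(T)*p(y(2), 8) = (3 - 6)*7 = -3*7 = -21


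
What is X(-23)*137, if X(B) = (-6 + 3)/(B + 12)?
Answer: 411/11 ≈ 37.364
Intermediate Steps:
X(B) = -3/(12 + B)
X(-23)*137 = -3/(12 - 23)*137 = -3/(-11)*137 = -3*(-1/11)*137 = (3/11)*137 = 411/11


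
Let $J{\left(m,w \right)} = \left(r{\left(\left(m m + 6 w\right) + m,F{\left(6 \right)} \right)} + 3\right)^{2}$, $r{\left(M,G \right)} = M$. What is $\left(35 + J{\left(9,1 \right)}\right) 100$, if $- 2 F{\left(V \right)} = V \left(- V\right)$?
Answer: $983600$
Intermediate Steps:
$F{\left(V \right)} = \frac{V^{2}}{2}$ ($F{\left(V \right)} = - \frac{V \left(- V\right)}{2} = - \frac{\left(-1\right) V^{2}}{2} = \frac{V^{2}}{2}$)
$J{\left(m,w \right)} = \left(3 + m + m^{2} + 6 w\right)^{2}$ ($J{\left(m,w \right)} = \left(\left(\left(m m + 6 w\right) + m\right) + 3\right)^{2} = \left(\left(\left(m^{2} + 6 w\right) + m\right) + 3\right)^{2} = \left(\left(m + m^{2} + 6 w\right) + 3\right)^{2} = \left(3 + m + m^{2} + 6 w\right)^{2}$)
$\left(35 + J{\left(9,1 \right)}\right) 100 = \left(35 + \left(3 + 9 + 9^{2} + 6 \cdot 1\right)^{2}\right) 100 = \left(35 + \left(3 + 9 + 81 + 6\right)^{2}\right) 100 = \left(35 + 99^{2}\right) 100 = \left(35 + 9801\right) 100 = 9836 \cdot 100 = 983600$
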